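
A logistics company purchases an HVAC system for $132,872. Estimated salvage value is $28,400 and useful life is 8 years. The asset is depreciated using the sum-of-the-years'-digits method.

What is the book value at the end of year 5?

Depreciable base = $132,872 − $28,400 = $104,472.
Sum of the years' digits = 8+7+6+5+4+3+2+1 = 36.
Year 1: $104,472 × 8/36 = $23,216. Book value $109,656.
Year 2: $104,472 × 7/36 = $20,314. Book value $89,342.
Year 3: $104,472 × 6/36 = $17,412. Book value $71,930.
Year 4: $104,472 × 5/36 = $14,510. Book value $57,420.
Year 5: $104,472 × 4/36 = $11,608. Book value $45,812.

$45,812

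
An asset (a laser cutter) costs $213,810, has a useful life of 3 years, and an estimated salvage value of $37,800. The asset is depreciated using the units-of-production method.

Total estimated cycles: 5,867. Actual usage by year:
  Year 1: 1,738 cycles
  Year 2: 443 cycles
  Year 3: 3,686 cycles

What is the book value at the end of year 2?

Depreciable base = $213,810 − $37,800 = $176,010.
Rate = $176,010 / 5,867 cycles = $30 per cycle.
Year 1: 1,738 × $30 = $52,140. Book value $161,670.
Year 2: 443 × $30 = $13,290. Book value $148,380.

$148,380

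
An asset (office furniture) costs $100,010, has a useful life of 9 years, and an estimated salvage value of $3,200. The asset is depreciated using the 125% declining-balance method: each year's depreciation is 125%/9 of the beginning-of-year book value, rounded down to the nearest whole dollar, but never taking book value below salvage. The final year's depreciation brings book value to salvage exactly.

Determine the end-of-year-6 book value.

$40,778

Depreciable base = $100,010 − $3,200 = $96,810.
Year 1: ⌊$100,010 × 125%/9⌋ = $13,890. Book value $86,120.
Year 2: ⌊$86,120 × 125%/9⌋ = $11,961. Book value $74,159.
Year 3: ⌊$74,159 × 125%/9⌋ = $10,299. Book value $63,860.
Year 4: ⌊$63,860 × 125%/9⌋ = $8,869. Book value $54,991.
Year 5: ⌊$54,991 × 125%/9⌋ = $7,637. Book value $47,354.
Year 6: ⌊$47,354 × 125%/9⌋ = $6,576. Book value $40,778.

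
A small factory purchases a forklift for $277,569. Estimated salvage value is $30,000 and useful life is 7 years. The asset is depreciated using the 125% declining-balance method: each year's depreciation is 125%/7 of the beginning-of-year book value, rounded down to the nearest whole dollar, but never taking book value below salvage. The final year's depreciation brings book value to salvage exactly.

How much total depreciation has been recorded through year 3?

$123,724

Depreciable base = $277,569 − $30,000 = $247,569.
Year 1: ⌊$277,569 × 125%/7⌋ = $49,565. Book value $228,004.
Year 2: ⌊$228,004 × 125%/7⌋ = $40,715. Book value $187,289.
Year 3: ⌊$187,289 × 125%/7⌋ = $33,444. Book value $153,845.
Accumulated through year 3 = $277,569 − $153,845 = $123,724.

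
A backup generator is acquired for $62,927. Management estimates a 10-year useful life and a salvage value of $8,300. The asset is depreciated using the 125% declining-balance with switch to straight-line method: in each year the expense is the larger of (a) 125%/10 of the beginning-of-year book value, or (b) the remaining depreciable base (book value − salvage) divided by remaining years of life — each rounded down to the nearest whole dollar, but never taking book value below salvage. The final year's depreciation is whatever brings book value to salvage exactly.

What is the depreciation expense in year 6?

Depreciable base = $62,927 − $8,300 = $54,627.
Year 1: DB = ⌊$62,927 × 125%/10⌋ = $7,865; SL = ⌊$54,627/10⌋ = $5,462 → take DB $7,865. Book value $55,062.
Year 2: DB = ⌊$55,062 × 125%/10⌋ = $6,882; SL = ⌊$46,762/9⌋ = $5,195 → take DB $6,882. Book value $48,180.
Year 3: DB = ⌊$48,180 × 125%/10⌋ = $6,022; SL = ⌊$39,880/8⌋ = $4,985 → take DB $6,022. Book value $42,158.
Year 4: DB = ⌊$42,158 × 125%/10⌋ = $5,269; SL = ⌊$33,858/7⌋ = $4,836 → take DB $5,269. Book value $36,889.
Year 5: DB = ⌊$36,889 × 125%/10⌋ = $4,611; SL = ⌊$28,589/6⌋ = $4,764 → take SL $4,764. Book value $32,125.
Year 6: DB = ⌊$32,125 × 125%/10⌋ = $4,015; SL = ⌊$23,825/5⌋ = $4,765 → take SL $4,765. Book value $27,360.

$4,765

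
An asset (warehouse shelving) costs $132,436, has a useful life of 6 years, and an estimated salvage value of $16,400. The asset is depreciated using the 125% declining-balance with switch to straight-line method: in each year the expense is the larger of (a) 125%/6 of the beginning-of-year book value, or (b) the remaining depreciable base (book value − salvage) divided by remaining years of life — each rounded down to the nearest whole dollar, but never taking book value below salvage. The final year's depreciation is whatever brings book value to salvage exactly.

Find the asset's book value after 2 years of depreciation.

$83,004

Depreciable base = $132,436 − $16,400 = $116,036.
Year 1: DB = ⌊$132,436 × 125%/6⌋ = $27,590; SL = ⌊$116,036/6⌋ = $19,339 → take DB $27,590. Book value $104,846.
Year 2: DB = ⌊$104,846 × 125%/6⌋ = $21,842; SL = ⌊$88,446/5⌋ = $17,689 → take DB $21,842. Book value $83,004.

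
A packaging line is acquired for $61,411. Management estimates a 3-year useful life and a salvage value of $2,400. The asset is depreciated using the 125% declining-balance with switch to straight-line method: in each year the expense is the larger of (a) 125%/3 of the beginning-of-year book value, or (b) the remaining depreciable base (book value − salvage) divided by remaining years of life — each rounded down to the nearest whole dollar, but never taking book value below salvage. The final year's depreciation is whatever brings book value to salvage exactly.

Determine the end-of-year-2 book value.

$19,112

Depreciable base = $61,411 − $2,400 = $59,011.
Year 1: DB = ⌊$61,411 × 125%/3⌋ = $25,587; SL = ⌊$59,011/3⌋ = $19,670 → take DB $25,587. Book value $35,824.
Year 2: DB = ⌊$35,824 × 125%/3⌋ = $14,926; SL = ⌊$33,424/2⌋ = $16,712 → take SL $16,712. Book value $19,112.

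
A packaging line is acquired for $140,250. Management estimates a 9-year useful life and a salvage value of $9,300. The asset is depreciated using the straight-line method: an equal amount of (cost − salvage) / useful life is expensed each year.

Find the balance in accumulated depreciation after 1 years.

$14,550

Depreciable base = $140,250 − $9,300 = $130,950.
Annual expense = $130,950 / 9 = $14,550.
End of year 1: book value $125,700.
Accumulated through year 1 = $140,250 − $125,700 = $14,550.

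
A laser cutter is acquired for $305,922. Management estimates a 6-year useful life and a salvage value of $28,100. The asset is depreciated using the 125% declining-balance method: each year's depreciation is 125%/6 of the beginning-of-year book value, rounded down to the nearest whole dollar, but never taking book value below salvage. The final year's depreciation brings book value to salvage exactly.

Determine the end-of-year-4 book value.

Depreciable base = $305,922 − $28,100 = $277,822.
Year 1: ⌊$305,922 × 125%/6⌋ = $63,733. Book value $242,189.
Year 2: ⌊$242,189 × 125%/6⌋ = $50,456. Book value $191,733.
Year 3: ⌊$191,733 × 125%/6⌋ = $39,944. Book value $151,789.
Year 4: ⌊$151,789 × 125%/6⌋ = $31,622. Book value $120,167.

$120,167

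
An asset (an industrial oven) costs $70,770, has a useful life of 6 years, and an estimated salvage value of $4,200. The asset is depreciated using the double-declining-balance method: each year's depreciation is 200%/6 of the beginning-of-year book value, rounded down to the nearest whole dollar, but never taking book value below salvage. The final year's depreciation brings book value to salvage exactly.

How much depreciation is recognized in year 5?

Depreciable base = $70,770 − $4,200 = $66,570.
Year 1: ⌊$70,770 × 200%/6⌋ = $23,590. Book value $47,180.
Year 2: ⌊$47,180 × 200%/6⌋ = $15,726. Book value $31,454.
Year 3: ⌊$31,454 × 200%/6⌋ = $10,484. Book value $20,970.
Year 4: ⌊$20,970 × 200%/6⌋ = $6,990. Book value $13,980.
Year 5: ⌊$13,980 × 200%/6⌋ = $4,660. Book value $9,320.

$4,660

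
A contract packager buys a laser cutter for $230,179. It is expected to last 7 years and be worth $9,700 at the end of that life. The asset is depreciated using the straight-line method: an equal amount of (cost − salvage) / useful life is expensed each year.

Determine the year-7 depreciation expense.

$31,497

Depreciable base = $230,179 − $9,700 = $220,479.
Annual expense = $220,479 / 7 = $31,497.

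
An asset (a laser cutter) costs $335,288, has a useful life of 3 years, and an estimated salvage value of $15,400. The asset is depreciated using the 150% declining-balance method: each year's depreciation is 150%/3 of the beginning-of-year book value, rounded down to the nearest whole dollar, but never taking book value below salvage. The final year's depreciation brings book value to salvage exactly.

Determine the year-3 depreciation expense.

Depreciable base = $335,288 − $15,400 = $319,888.
Year 1: ⌊$335,288 × 150%/3⌋ = $167,644. Book value $167,644.
Year 2: ⌊$167,644 × 150%/3⌋ = $83,822. Book value $83,822.
Year 3 (final): $83,822 − $15,400 = $68,422. Book value $15,400.

$68,422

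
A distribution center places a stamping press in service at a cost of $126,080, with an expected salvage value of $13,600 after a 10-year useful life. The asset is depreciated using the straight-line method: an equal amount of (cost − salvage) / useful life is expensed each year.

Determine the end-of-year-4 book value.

Depreciable base = $126,080 − $13,600 = $112,480.
Annual expense = $112,480 / 10 = $11,248.
End of year 1: book value $114,832.
End of year 2: book value $103,584.
End of year 3: book value $92,336.
End of year 4: book value $81,088.

$81,088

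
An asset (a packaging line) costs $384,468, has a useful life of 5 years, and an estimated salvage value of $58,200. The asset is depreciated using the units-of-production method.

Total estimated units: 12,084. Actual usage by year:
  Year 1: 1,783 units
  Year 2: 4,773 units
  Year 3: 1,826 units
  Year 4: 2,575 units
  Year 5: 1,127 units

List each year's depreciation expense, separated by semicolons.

Depreciable base = $384,468 − $58,200 = $326,268.
Rate = $326,268 / 12,084 units = $27 per unit.
Year 1: 1,783 × $27 = $48,141. Book value $336,327.
Year 2: 4,773 × $27 = $128,871. Book value $207,456.
Year 3: 1,826 × $27 = $49,302. Book value $158,154.
Year 4: 2,575 × $27 = $69,525. Book value $88,629.
Year 5: 1,127 × $27 = $30,429. Book value $58,200.

$48,141; $128,871; $49,302; $69,525; $30,429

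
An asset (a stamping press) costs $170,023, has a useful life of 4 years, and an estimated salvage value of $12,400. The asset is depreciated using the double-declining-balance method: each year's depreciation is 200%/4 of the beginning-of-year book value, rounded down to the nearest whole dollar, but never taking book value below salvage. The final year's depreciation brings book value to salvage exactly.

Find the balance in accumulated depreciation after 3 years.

Depreciable base = $170,023 − $12,400 = $157,623.
Year 1: ⌊$170,023 × 200%/4⌋ = $85,011. Book value $85,012.
Year 2: ⌊$85,012 × 200%/4⌋ = $42,506. Book value $42,506.
Year 3: ⌊$42,506 × 200%/4⌋ = $21,253. Book value $21,253.
Accumulated through year 3 = $170,023 − $21,253 = $148,770.

$148,770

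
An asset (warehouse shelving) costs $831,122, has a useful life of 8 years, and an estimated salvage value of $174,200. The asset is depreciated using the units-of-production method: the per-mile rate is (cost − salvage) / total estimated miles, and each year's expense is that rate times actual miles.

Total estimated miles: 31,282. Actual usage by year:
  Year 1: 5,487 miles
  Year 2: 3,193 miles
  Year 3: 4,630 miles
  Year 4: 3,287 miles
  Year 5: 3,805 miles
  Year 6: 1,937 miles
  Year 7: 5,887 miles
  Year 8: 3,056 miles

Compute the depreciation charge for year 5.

$79,905

Depreciable base = $831,122 − $174,200 = $656,922.
Rate = $656,922 / 31,282 miles = $21 per mile.
Year 1: 5,487 × $21 = $115,227. Book value $715,895.
Year 2: 3,193 × $21 = $67,053. Book value $648,842.
Year 3: 4,630 × $21 = $97,230. Book value $551,612.
Year 4: 3,287 × $21 = $69,027. Book value $482,585.
Year 5: 3,805 × $21 = $79,905. Book value $402,680.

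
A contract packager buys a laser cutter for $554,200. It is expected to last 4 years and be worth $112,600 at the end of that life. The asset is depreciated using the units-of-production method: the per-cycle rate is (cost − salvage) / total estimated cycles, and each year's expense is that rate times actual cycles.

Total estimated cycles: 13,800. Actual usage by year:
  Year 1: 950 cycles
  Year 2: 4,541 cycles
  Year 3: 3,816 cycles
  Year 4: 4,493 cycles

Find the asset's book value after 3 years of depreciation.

Depreciable base = $554,200 − $112,600 = $441,600.
Rate = $441,600 / 13,800 cycles = $32 per cycle.
Year 1: 950 × $32 = $30,400. Book value $523,800.
Year 2: 4,541 × $32 = $145,312. Book value $378,488.
Year 3: 3,816 × $32 = $122,112. Book value $256,376.

$256,376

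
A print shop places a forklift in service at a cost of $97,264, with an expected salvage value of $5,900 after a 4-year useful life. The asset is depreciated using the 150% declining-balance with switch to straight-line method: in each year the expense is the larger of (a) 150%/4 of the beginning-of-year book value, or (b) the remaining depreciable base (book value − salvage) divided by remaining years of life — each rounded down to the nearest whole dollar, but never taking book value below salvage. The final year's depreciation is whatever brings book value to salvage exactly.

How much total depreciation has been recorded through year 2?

$59,270

Depreciable base = $97,264 − $5,900 = $91,364.
Year 1: DB = ⌊$97,264 × 150%/4⌋ = $36,474; SL = ⌊$91,364/4⌋ = $22,841 → take DB $36,474. Book value $60,790.
Year 2: DB = ⌊$60,790 × 150%/4⌋ = $22,796; SL = ⌊$54,890/3⌋ = $18,296 → take DB $22,796. Book value $37,994.
Accumulated through year 2 = $97,264 − $37,994 = $59,270.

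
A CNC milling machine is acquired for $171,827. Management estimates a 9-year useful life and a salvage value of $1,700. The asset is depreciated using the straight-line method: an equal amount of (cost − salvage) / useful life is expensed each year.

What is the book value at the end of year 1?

$152,924

Depreciable base = $171,827 − $1,700 = $170,127.
Annual expense = $170,127 / 9 = $18,903.
End of year 1: book value $152,924.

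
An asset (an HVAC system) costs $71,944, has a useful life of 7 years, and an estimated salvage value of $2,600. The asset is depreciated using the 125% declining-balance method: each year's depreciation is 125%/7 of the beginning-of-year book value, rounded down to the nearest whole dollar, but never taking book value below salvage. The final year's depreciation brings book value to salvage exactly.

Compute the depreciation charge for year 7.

Depreciable base = $71,944 − $2,600 = $69,344.
Year 1: ⌊$71,944 × 125%/7⌋ = $12,847. Book value $59,097.
Year 2: ⌊$59,097 × 125%/7⌋ = $10,553. Book value $48,544.
Year 3: ⌊$48,544 × 125%/7⌋ = $8,668. Book value $39,876.
Year 4: ⌊$39,876 × 125%/7⌋ = $7,120. Book value $32,756.
Year 5: ⌊$32,756 × 125%/7⌋ = $5,849. Book value $26,907.
Year 6: ⌊$26,907 × 125%/7⌋ = $4,804. Book value $22,103.
Year 7 (final): $22,103 − $2,600 = $19,503. Book value $2,600.

$19,503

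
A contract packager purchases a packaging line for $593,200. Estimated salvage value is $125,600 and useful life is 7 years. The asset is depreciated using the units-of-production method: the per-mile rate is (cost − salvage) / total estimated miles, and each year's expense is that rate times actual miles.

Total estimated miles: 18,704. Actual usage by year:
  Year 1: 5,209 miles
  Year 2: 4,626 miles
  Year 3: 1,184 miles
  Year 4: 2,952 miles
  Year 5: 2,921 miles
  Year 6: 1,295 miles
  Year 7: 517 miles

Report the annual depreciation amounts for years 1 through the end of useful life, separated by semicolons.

Depreciable base = $593,200 − $125,600 = $467,600.
Rate = $467,600 / 18,704 miles = $25 per mile.
Year 1: 5,209 × $25 = $130,225. Book value $462,975.
Year 2: 4,626 × $25 = $115,650. Book value $347,325.
Year 3: 1,184 × $25 = $29,600. Book value $317,725.
Year 4: 2,952 × $25 = $73,800. Book value $243,925.
Year 5: 2,921 × $25 = $73,025. Book value $170,900.
Year 6: 1,295 × $25 = $32,375. Book value $138,525.
Year 7: 517 × $25 = $12,925. Book value $125,600.

$130,225; $115,650; $29,600; $73,800; $73,025; $32,375; $12,925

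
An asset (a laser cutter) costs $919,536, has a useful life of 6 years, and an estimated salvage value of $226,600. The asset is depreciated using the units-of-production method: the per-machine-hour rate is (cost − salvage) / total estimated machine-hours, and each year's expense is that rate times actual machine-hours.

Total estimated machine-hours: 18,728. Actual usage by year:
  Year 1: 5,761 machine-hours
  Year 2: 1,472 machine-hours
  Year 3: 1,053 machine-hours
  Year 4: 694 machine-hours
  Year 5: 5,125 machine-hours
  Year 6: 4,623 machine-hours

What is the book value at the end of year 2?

Depreciable base = $919,536 − $226,600 = $692,936.
Rate = $692,936 / 18,728 machine-hours = $37 per machine-hour.
Year 1: 5,761 × $37 = $213,157. Book value $706,379.
Year 2: 1,472 × $37 = $54,464. Book value $651,915.

$651,915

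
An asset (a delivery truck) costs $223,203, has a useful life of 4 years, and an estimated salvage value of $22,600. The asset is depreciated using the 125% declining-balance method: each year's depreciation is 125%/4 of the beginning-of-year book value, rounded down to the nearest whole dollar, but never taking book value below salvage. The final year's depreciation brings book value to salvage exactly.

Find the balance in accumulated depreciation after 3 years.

Depreciable base = $223,203 − $22,600 = $200,603.
Year 1: ⌊$223,203 × 125%/4⌋ = $69,750. Book value $153,453.
Year 2: ⌊$153,453 × 125%/4⌋ = $47,954. Book value $105,499.
Year 3: ⌊$105,499 × 125%/4⌋ = $32,968. Book value $72,531.
Accumulated through year 3 = $223,203 − $72,531 = $150,672.

$150,672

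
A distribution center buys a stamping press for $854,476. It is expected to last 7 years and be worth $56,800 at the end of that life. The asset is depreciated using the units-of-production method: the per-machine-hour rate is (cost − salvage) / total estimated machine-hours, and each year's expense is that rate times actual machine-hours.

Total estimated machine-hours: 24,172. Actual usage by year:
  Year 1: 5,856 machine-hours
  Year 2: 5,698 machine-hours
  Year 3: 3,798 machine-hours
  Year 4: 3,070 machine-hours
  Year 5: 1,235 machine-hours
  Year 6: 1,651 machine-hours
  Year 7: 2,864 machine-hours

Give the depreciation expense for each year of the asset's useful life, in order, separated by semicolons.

$193,248; $188,034; $125,334; $101,310; $40,755; $54,483; $94,512

Depreciable base = $854,476 − $56,800 = $797,676.
Rate = $797,676 / 24,172 machine-hours = $33 per machine-hour.
Year 1: 5,856 × $33 = $193,248. Book value $661,228.
Year 2: 5,698 × $33 = $188,034. Book value $473,194.
Year 3: 3,798 × $33 = $125,334. Book value $347,860.
Year 4: 3,070 × $33 = $101,310. Book value $246,550.
Year 5: 1,235 × $33 = $40,755. Book value $205,795.
Year 6: 1,651 × $33 = $54,483. Book value $151,312.
Year 7: 2,864 × $33 = $94,512. Book value $56,800.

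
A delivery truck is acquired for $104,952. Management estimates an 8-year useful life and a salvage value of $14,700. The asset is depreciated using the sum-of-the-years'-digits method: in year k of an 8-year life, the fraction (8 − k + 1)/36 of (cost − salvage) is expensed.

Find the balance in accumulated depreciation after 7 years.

Depreciable base = $104,952 − $14,700 = $90,252.
Sum of the years' digits = 8+7+6+5+4+3+2+1 = 36.
Year 1: $90,252 × 8/36 = $20,056. Book value $84,896.
Year 2: $90,252 × 7/36 = $17,549. Book value $67,347.
Year 3: $90,252 × 6/36 = $15,042. Book value $52,305.
Year 4: $90,252 × 5/36 = $12,535. Book value $39,770.
Year 5: $90,252 × 4/36 = $10,028. Book value $29,742.
Year 6: $90,252 × 3/36 = $7,521. Book value $22,221.
Year 7: $90,252 × 2/36 = $5,014. Book value $17,207.
Accumulated through year 7 = $104,952 − $17,207 = $87,745.

$87,745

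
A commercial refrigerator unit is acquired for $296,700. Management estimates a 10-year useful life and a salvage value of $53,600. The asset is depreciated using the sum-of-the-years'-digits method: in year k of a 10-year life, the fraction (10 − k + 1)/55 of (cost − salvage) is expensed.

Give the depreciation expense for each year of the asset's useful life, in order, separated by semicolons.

$44,200; $39,780; $35,360; $30,940; $26,520; $22,100; $17,680; $13,260; $8,840; $4,420

Depreciable base = $296,700 − $53,600 = $243,100.
Sum of the years' digits = 10+9+8+7+6+5+4+3+2+1 = 55.
Year 1: $243,100 × 10/55 = $44,200. Book value $252,500.
Year 2: $243,100 × 9/55 = $39,780. Book value $212,720.
Year 3: $243,100 × 8/55 = $35,360. Book value $177,360.
Year 4: $243,100 × 7/55 = $30,940. Book value $146,420.
Year 5: $243,100 × 6/55 = $26,520. Book value $119,900.
Year 6: $243,100 × 5/55 = $22,100. Book value $97,800.
Year 7: $243,100 × 4/55 = $17,680. Book value $80,120.
Year 8: $243,100 × 3/55 = $13,260. Book value $66,860.
Year 9: $243,100 × 2/55 = $8,840. Book value $58,020.
Year 10: $243,100 × 1/55 = $4,420. Book value $53,600.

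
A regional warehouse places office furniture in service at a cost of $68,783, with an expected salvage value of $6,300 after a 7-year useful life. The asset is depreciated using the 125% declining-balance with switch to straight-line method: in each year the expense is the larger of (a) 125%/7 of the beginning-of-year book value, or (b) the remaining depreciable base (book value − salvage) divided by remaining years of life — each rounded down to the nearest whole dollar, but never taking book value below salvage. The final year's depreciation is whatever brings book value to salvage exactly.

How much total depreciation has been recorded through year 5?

Depreciable base = $68,783 − $6,300 = $62,483.
Year 1: DB = ⌊$68,783 × 125%/7⌋ = $12,282; SL = ⌊$62,483/7⌋ = $8,926 → take DB $12,282. Book value $56,501.
Year 2: DB = ⌊$56,501 × 125%/7⌋ = $10,089; SL = ⌊$50,201/6⌋ = $8,366 → take DB $10,089. Book value $46,412.
Year 3: DB = ⌊$46,412 × 125%/7⌋ = $8,287; SL = ⌊$40,112/5⌋ = $8,022 → take DB $8,287. Book value $38,125.
Year 4: DB = ⌊$38,125 × 125%/7⌋ = $6,808; SL = ⌊$31,825/4⌋ = $7,956 → take SL $7,956. Book value $30,169.
Year 5: DB = ⌊$30,169 × 125%/7⌋ = $5,387; SL = ⌊$23,869/3⌋ = $7,956 → take SL $7,956. Book value $22,213.
Accumulated through year 5 = $68,783 − $22,213 = $46,570.

$46,570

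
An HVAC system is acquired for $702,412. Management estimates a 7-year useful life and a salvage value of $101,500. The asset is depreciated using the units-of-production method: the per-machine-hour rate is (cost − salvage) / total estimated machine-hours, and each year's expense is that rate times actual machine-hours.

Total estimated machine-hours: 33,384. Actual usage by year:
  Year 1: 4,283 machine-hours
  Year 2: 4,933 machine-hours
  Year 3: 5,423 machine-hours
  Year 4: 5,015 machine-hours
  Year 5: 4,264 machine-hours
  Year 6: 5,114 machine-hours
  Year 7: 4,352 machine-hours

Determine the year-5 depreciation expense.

$76,752

Depreciable base = $702,412 − $101,500 = $600,912.
Rate = $600,912 / 33,384 machine-hours = $18 per machine-hour.
Year 1: 4,283 × $18 = $77,094. Book value $625,318.
Year 2: 4,933 × $18 = $88,794. Book value $536,524.
Year 3: 5,423 × $18 = $97,614. Book value $438,910.
Year 4: 5,015 × $18 = $90,270. Book value $348,640.
Year 5: 4,264 × $18 = $76,752. Book value $271,888.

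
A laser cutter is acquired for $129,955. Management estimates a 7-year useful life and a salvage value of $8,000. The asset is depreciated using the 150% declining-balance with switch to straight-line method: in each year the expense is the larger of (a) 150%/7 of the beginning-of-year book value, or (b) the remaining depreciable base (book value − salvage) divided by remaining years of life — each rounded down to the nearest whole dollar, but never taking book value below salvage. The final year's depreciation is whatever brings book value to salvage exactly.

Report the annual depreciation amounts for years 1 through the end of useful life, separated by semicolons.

$27,847; $21,880; $17,191; $13,759; $13,759; $13,759; $13,760

Depreciable base = $129,955 − $8,000 = $121,955.
Year 1: DB = ⌊$129,955 × 150%/7⌋ = $27,847; SL = ⌊$121,955/7⌋ = $17,422 → take DB $27,847. Book value $102,108.
Year 2: DB = ⌊$102,108 × 150%/7⌋ = $21,880; SL = ⌊$94,108/6⌋ = $15,684 → take DB $21,880. Book value $80,228.
Year 3: DB = ⌊$80,228 × 150%/7⌋ = $17,191; SL = ⌊$72,228/5⌋ = $14,445 → take DB $17,191. Book value $63,037.
Year 4: DB = ⌊$63,037 × 150%/7⌋ = $13,507; SL = ⌊$55,037/4⌋ = $13,759 → take SL $13,759. Book value $49,278.
Year 5: DB = ⌊$49,278 × 150%/7⌋ = $10,559; SL = ⌊$41,278/3⌋ = $13,759 → take SL $13,759. Book value $35,519.
Year 6: DB = ⌊$35,519 × 150%/7⌋ = $7,611; SL = ⌊$27,519/2⌋ = $13,759 → take SL $13,759. Book value $21,760.
Year 7 (final): $21,760 − $8,000 = $13,760. Book value $8,000.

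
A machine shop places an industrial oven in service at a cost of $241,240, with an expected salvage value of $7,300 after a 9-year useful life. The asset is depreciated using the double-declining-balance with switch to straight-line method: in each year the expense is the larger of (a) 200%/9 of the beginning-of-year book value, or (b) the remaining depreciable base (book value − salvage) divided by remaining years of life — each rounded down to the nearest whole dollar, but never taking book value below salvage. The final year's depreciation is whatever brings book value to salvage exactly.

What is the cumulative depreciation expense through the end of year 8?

$218,598

Depreciable base = $241,240 − $7,300 = $233,940.
Year 1: DB = ⌊$241,240 × 200%/9⌋ = $53,608; SL = ⌊$233,940/9⌋ = $25,993 → take DB $53,608. Book value $187,632.
Year 2: DB = ⌊$187,632 × 200%/9⌋ = $41,696; SL = ⌊$180,332/8⌋ = $22,541 → take DB $41,696. Book value $145,936.
Year 3: DB = ⌊$145,936 × 200%/9⌋ = $32,430; SL = ⌊$138,636/7⌋ = $19,805 → take DB $32,430. Book value $113,506.
Year 4: DB = ⌊$113,506 × 200%/9⌋ = $25,223; SL = ⌊$106,206/6⌋ = $17,701 → take DB $25,223. Book value $88,283.
Year 5: DB = ⌊$88,283 × 200%/9⌋ = $19,618; SL = ⌊$80,983/5⌋ = $16,196 → take DB $19,618. Book value $68,665.
Year 6: DB = ⌊$68,665 × 200%/9⌋ = $15,258; SL = ⌊$61,365/4⌋ = $15,341 → take SL $15,341. Book value $53,324.
Year 7: DB = ⌊$53,324 × 200%/9⌋ = $11,849; SL = ⌊$46,024/3⌋ = $15,341 → take SL $15,341. Book value $37,983.
Year 8: DB = ⌊$37,983 × 200%/9⌋ = $8,440; SL = ⌊$30,683/2⌋ = $15,341 → take SL $15,341. Book value $22,642.
Accumulated through year 8 = $241,240 − $22,642 = $218,598.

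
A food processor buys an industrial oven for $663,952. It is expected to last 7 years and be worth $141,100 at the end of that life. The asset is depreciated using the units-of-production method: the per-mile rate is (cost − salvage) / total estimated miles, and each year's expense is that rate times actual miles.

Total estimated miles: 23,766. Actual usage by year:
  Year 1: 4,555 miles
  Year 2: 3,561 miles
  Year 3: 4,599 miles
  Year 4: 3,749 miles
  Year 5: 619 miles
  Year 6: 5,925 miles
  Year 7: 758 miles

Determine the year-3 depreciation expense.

Depreciable base = $663,952 − $141,100 = $522,852.
Rate = $522,852 / 23,766 miles = $22 per mile.
Year 1: 4,555 × $22 = $100,210. Book value $563,742.
Year 2: 3,561 × $22 = $78,342. Book value $485,400.
Year 3: 4,599 × $22 = $101,178. Book value $384,222.

$101,178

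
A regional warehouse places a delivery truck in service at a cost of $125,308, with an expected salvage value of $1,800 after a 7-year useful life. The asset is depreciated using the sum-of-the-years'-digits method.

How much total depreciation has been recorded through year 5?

Depreciable base = $125,308 − $1,800 = $123,508.
Sum of the years' digits = 7+6+5+4+3+2+1 = 28.
Year 1: $123,508 × 7/28 = $30,877. Book value $94,431.
Year 2: $123,508 × 6/28 = $26,466. Book value $67,965.
Year 3: $123,508 × 5/28 = $22,055. Book value $45,910.
Year 4: $123,508 × 4/28 = $17,644. Book value $28,266.
Year 5: $123,508 × 3/28 = $13,233. Book value $15,033.
Accumulated through year 5 = $125,308 − $15,033 = $110,275.

$110,275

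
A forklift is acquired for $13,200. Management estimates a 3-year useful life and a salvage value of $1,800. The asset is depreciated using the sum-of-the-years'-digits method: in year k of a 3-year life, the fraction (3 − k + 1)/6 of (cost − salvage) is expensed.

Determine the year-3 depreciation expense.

$1,900

Depreciable base = $13,200 − $1,800 = $11,400.
Sum of the years' digits = 3+2+1 = 6.
Year 1: $11,400 × 3/6 = $5,700. Book value $7,500.
Year 2: $11,400 × 2/6 = $3,800. Book value $3,700.
Year 3: $11,400 × 1/6 = $1,900. Book value $1,800.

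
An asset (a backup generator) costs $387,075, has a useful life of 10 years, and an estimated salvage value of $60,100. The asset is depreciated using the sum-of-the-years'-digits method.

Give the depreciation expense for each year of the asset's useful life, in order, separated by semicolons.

Depreciable base = $387,075 − $60,100 = $326,975.
Sum of the years' digits = 10+9+8+7+6+5+4+3+2+1 = 55.
Year 1: $326,975 × 10/55 = $59,450. Book value $327,625.
Year 2: $326,975 × 9/55 = $53,505. Book value $274,120.
Year 3: $326,975 × 8/55 = $47,560. Book value $226,560.
Year 4: $326,975 × 7/55 = $41,615. Book value $184,945.
Year 5: $326,975 × 6/55 = $35,670. Book value $149,275.
Year 6: $326,975 × 5/55 = $29,725. Book value $119,550.
Year 7: $326,975 × 4/55 = $23,780. Book value $95,770.
Year 8: $326,975 × 3/55 = $17,835. Book value $77,935.
Year 9: $326,975 × 2/55 = $11,890. Book value $66,045.
Year 10: $326,975 × 1/55 = $5,945. Book value $60,100.

$59,450; $53,505; $47,560; $41,615; $35,670; $29,725; $23,780; $17,835; $11,890; $5,945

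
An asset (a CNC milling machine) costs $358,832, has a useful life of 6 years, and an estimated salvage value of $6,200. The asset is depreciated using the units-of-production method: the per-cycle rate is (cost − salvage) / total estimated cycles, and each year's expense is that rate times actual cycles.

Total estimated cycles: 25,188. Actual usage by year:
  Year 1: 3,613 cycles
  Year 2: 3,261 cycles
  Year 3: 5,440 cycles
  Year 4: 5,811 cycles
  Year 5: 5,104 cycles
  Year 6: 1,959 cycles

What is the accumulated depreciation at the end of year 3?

Depreciable base = $358,832 − $6,200 = $352,632.
Rate = $352,632 / 25,188 cycles = $14 per cycle.
Year 1: 3,613 × $14 = $50,582. Book value $308,250.
Year 2: 3,261 × $14 = $45,654. Book value $262,596.
Year 3: 5,440 × $14 = $76,160. Book value $186,436.
Accumulated through year 3 = $358,832 − $186,436 = $172,396.

$172,396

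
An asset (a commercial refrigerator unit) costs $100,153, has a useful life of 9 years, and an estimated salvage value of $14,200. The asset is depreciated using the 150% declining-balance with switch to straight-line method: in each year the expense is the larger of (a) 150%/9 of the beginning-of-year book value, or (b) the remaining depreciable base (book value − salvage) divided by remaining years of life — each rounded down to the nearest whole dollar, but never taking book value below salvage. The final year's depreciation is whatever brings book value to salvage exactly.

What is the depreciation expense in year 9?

Depreciable base = $100,153 − $14,200 = $85,953.
Year 1: DB = ⌊$100,153 × 150%/9⌋ = $16,692; SL = ⌊$85,953/9⌋ = $9,550 → take DB $16,692. Book value $83,461.
Year 2: DB = ⌊$83,461 × 150%/9⌋ = $13,910; SL = ⌊$69,261/8⌋ = $8,657 → take DB $13,910. Book value $69,551.
Year 3: DB = ⌊$69,551 × 150%/9⌋ = $11,591; SL = ⌊$55,351/7⌋ = $7,907 → take DB $11,591. Book value $57,960.
Year 4: DB = ⌊$57,960 × 150%/9⌋ = $9,660; SL = ⌊$43,760/6⌋ = $7,293 → take DB $9,660. Book value $48,300.
Year 5: DB = ⌊$48,300 × 150%/9⌋ = $8,050; SL = ⌊$34,100/5⌋ = $6,820 → take DB $8,050. Book value $40,250.
Year 6: DB = ⌊$40,250 × 150%/9⌋ = $6,708; SL = ⌊$26,050/4⌋ = $6,512 → take DB $6,708. Book value $33,542.
Year 7: DB = ⌊$33,542 × 150%/9⌋ = $5,590; SL = ⌊$19,342/3⌋ = $6,447 → take SL $6,447. Book value $27,095.
Year 8: DB = ⌊$27,095 × 150%/9⌋ = $4,515; SL = ⌊$12,895/2⌋ = $6,447 → take SL $6,447. Book value $20,648.
Year 9 (final): $20,648 − $14,200 = $6,448. Book value $14,200.

$6,448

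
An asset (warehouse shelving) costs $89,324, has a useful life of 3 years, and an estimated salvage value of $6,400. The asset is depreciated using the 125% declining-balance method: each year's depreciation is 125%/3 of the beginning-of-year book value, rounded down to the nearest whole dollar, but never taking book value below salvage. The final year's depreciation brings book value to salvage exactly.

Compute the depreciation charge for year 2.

$21,710

Depreciable base = $89,324 − $6,400 = $82,924.
Year 1: ⌊$89,324 × 125%/3⌋ = $37,218. Book value $52,106.
Year 2: ⌊$52,106 × 125%/3⌋ = $21,710. Book value $30,396.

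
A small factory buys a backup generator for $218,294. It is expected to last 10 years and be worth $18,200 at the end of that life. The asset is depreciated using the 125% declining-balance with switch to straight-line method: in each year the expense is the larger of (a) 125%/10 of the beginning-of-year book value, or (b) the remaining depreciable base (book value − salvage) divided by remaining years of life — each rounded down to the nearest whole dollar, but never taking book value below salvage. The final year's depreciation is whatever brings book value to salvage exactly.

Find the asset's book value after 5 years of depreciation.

Depreciable base = $218,294 − $18,200 = $200,094.
Year 1: DB = ⌊$218,294 × 125%/10⌋ = $27,286; SL = ⌊$200,094/10⌋ = $20,009 → take DB $27,286. Book value $191,008.
Year 2: DB = ⌊$191,008 × 125%/10⌋ = $23,876; SL = ⌊$172,808/9⌋ = $19,200 → take DB $23,876. Book value $167,132.
Year 3: DB = ⌊$167,132 × 125%/10⌋ = $20,891; SL = ⌊$148,932/8⌋ = $18,616 → take DB $20,891. Book value $146,241.
Year 4: DB = ⌊$146,241 × 125%/10⌋ = $18,280; SL = ⌊$128,041/7⌋ = $18,291 → take SL $18,291. Book value $127,950.
Year 5: DB = ⌊$127,950 × 125%/10⌋ = $15,993; SL = ⌊$109,750/6⌋ = $18,291 → take SL $18,291. Book value $109,659.

$109,659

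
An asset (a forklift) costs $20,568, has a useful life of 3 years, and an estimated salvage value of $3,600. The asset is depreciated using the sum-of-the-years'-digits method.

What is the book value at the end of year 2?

$6,428

Depreciable base = $20,568 − $3,600 = $16,968.
Sum of the years' digits = 3+2+1 = 6.
Year 1: $16,968 × 3/6 = $8,484. Book value $12,084.
Year 2: $16,968 × 2/6 = $5,656. Book value $6,428.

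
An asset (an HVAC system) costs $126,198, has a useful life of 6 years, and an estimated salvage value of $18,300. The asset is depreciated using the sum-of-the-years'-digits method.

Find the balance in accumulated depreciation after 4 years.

Depreciable base = $126,198 − $18,300 = $107,898.
Sum of the years' digits = 6+5+4+3+2+1 = 21.
Year 1: $107,898 × 6/21 = $30,828. Book value $95,370.
Year 2: $107,898 × 5/21 = $25,690. Book value $69,680.
Year 3: $107,898 × 4/21 = $20,552. Book value $49,128.
Year 4: $107,898 × 3/21 = $15,414. Book value $33,714.
Accumulated through year 4 = $126,198 − $33,714 = $92,484.

$92,484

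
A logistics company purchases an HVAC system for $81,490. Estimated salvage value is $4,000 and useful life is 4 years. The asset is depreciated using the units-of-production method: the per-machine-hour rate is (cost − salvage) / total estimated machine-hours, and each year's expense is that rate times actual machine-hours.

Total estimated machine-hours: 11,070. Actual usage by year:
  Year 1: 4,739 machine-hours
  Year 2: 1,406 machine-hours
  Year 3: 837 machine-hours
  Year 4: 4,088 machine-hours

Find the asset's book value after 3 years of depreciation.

$32,616

Depreciable base = $81,490 − $4,000 = $77,490.
Rate = $77,490 / 11,070 machine-hours = $7 per machine-hour.
Year 1: 4,739 × $7 = $33,173. Book value $48,317.
Year 2: 1,406 × $7 = $9,842. Book value $38,475.
Year 3: 837 × $7 = $5,859. Book value $32,616.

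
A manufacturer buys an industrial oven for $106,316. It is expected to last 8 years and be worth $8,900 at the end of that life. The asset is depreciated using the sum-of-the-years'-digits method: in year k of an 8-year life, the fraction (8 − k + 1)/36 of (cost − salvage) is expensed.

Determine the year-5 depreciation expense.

Depreciable base = $106,316 − $8,900 = $97,416.
Sum of the years' digits = 8+7+6+5+4+3+2+1 = 36.
Year 1: $97,416 × 8/36 = $21,648. Book value $84,668.
Year 2: $97,416 × 7/36 = $18,942. Book value $65,726.
Year 3: $97,416 × 6/36 = $16,236. Book value $49,490.
Year 4: $97,416 × 5/36 = $13,530. Book value $35,960.
Year 5: $97,416 × 4/36 = $10,824. Book value $25,136.

$10,824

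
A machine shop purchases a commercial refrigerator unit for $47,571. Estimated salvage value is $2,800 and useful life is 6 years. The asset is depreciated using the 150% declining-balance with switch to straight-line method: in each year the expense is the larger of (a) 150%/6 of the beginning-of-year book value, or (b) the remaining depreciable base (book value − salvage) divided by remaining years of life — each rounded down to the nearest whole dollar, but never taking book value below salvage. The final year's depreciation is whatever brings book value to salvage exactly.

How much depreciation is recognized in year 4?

$5,756

Depreciable base = $47,571 − $2,800 = $44,771.
Year 1: DB = ⌊$47,571 × 150%/6⌋ = $11,892; SL = ⌊$44,771/6⌋ = $7,461 → take DB $11,892. Book value $35,679.
Year 2: DB = ⌊$35,679 × 150%/6⌋ = $8,919; SL = ⌊$32,879/5⌋ = $6,575 → take DB $8,919. Book value $26,760.
Year 3: DB = ⌊$26,760 × 150%/6⌋ = $6,690; SL = ⌊$23,960/4⌋ = $5,990 → take DB $6,690. Book value $20,070.
Year 4: DB = ⌊$20,070 × 150%/6⌋ = $5,017; SL = ⌊$17,270/3⌋ = $5,756 → take SL $5,756. Book value $14,314.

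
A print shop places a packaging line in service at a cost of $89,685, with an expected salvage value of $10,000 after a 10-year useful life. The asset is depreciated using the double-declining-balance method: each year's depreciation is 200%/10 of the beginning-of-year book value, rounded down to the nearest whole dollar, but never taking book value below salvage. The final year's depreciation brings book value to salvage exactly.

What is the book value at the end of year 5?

$29,389

Depreciable base = $89,685 − $10,000 = $79,685.
Year 1: ⌊$89,685 × 200%/10⌋ = $17,937. Book value $71,748.
Year 2: ⌊$71,748 × 200%/10⌋ = $14,349. Book value $57,399.
Year 3: ⌊$57,399 × 200%/10⌋ = $11,479. Book value $45,920.
Year 4: ⌊$45,920 × 200%/10⌋ = $9,184. Book value $36,736.
Year 5: ⌊$36,736 × 200%/10⌋ = $7,347. Book value $29,389.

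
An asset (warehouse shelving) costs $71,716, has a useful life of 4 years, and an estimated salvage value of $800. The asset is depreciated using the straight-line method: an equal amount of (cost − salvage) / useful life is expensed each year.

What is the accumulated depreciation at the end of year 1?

$17,729

Depreciable base = $71,716 − $800 = $70,916.
Annual expense = $70,916 / 4 = $17,729.
End of year 1: book value $53,987.
Accumulated through year 1 = $71,716 − $53,987 = $17,729.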